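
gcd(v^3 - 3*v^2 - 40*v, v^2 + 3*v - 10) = v + 5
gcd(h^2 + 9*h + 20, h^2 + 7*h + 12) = h + 4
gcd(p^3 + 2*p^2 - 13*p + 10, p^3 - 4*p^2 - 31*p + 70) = p^2 + 3*p - 10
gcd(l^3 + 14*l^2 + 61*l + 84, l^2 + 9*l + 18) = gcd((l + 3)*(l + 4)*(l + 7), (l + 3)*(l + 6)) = l + 3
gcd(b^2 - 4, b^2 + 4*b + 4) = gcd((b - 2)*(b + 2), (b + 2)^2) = b + 2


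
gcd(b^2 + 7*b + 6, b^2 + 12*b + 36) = b + 6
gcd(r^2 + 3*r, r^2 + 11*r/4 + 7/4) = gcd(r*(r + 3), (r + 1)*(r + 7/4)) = 1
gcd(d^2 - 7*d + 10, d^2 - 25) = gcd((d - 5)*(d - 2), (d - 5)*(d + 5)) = d - 5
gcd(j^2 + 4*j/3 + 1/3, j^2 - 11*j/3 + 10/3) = 1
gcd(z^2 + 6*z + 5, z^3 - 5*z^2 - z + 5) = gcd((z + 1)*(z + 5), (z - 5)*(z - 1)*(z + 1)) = z + 1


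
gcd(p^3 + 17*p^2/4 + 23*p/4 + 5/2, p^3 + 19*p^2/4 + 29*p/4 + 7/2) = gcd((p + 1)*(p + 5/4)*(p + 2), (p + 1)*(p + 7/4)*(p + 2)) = p^2 + 3*p + 2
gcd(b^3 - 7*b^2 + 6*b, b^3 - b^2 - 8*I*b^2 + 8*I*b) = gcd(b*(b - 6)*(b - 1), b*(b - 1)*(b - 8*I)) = b^2 - b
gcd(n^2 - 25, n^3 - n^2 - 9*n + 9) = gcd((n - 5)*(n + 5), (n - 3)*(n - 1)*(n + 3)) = 1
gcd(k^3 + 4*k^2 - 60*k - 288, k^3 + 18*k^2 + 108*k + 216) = k^2 + 12*k + 36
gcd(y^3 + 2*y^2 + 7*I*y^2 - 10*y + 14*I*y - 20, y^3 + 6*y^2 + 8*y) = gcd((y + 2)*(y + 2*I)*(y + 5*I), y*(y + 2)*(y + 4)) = y + 2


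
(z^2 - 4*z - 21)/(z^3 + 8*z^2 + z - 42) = (z - 7)/(z^2 + 5*z - 14)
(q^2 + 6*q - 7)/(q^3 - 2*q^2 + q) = (q + 7)/(q*(q - 1))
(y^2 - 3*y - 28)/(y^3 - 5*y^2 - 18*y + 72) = (y - 7)/(y^2 - 9*y + 18)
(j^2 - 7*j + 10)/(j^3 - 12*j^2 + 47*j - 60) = (j - 2)/(j^2 - 7*j + 12)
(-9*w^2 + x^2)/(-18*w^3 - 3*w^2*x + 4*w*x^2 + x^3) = (-3*w + x)/(-6*w^2 + w*x + x^2)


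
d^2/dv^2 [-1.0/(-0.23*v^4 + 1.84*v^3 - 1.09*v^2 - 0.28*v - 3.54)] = ((-2.76*v^2 + 11.04*v - 2.18)*(0.23*v^4 - 1.84*v^3 + 1.09*v^2 + 0.28*v + 3.54) + 1.0*(0.92*v^3 - 5.52*v^2 + 2.18*v + 0.28)*(1.84*v^3 - 11.04*v^2 + 4.36*v + 0.56))/(0.23*v^4 - 1.84*v^3 + 1.09*v^2 + 0.28*v + 3.54)^3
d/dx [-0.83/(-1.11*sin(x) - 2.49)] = -0.9213*cos(x)/(1.11*sin(x) + 2.49)^2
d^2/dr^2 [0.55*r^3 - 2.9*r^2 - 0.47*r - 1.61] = 3.3*r - 5.8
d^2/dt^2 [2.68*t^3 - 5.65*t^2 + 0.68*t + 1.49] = 16.08*t - 11.3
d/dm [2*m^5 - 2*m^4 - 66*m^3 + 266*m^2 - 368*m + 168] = 10*m^4 - 8*m^3 - 198*m^2 + 532*m - 368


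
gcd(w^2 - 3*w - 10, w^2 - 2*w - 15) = w - 5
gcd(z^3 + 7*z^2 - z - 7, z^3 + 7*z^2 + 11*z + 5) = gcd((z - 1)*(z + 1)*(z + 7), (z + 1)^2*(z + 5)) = z + 1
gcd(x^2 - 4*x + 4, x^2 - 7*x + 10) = x - 2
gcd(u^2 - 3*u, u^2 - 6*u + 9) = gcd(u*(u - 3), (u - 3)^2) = u - 3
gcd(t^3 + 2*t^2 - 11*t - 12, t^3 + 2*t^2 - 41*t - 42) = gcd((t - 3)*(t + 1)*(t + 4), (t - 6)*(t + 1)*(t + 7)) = t + 1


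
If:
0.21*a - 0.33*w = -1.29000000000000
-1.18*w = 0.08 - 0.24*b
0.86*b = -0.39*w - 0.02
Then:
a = -6.25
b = 0.01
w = -0.07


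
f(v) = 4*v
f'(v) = 4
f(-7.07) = -28.28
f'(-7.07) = 4.00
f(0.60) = 2.40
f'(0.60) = 4.00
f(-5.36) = -21.44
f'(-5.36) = 4.00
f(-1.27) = -5.08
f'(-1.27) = 4.00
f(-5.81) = -23.24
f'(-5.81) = 4.00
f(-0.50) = -2.00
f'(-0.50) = 4.00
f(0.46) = 1.84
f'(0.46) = 4.00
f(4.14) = 16.56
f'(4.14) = 4.00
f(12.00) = 48.00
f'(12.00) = 4.00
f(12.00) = 48.00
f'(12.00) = 4.00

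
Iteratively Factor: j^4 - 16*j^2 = (j)*(j^3 - 16*j) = j*(j + 4)*(j^2 - 4*j) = j^2*(j + 4)*(j - 4)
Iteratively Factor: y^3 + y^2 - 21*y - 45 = (y + 3)*(y^2 - 2*y - 15) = (y + 3)^2*(y - 5)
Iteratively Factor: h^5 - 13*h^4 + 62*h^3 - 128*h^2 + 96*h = (h - 4)*(h^4 - 9*h^3 + 26*h^2 - 24*h) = (h - 4)*(h - 2)*(h^3 - 7*h^2 + 12*h) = h*(h - 4)*(h - 2)*(h^2 - 7*h + 12) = h*(h - 4)^2*(h - 2)*(h - 3)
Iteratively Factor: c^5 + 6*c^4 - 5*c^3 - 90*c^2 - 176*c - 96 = (c + 1)*(c^4 + 5*c^3 - 10*c^2 - 80*c - 96) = (c + 1)*(c + 2)*(c^3 + 3*c^2 - 16*c - 48) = (c + 1)*(c + 2)*(c + 4)*(c^2 - c - 12) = (c - 4)*(c + 1)*(c + 2)*(c + 4)*(c + 3)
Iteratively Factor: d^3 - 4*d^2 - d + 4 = (d + 1)*(d^2 - 5*d + 4) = (d - 1)*(d + 1)*(d - 4)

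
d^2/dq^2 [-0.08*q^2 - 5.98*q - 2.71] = -0.160000000000000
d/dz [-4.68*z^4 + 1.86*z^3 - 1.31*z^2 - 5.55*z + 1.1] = -18.72*z^3 + 5.58*z^2 - 2.62*z - 5.55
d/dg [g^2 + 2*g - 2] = 2*g + 2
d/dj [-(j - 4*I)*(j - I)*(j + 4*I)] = -3*j^2 + 2*I*j - 16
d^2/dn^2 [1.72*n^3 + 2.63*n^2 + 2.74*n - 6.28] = 10.32*n + 5.26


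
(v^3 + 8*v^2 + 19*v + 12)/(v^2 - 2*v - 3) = (v^2 + 7*v + 12)/(v - 3)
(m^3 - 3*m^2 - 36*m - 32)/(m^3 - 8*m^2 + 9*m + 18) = (m^2 - 4*m - 32)/(m^2 - 9*m + 18)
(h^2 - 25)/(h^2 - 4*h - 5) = (h + 5)/(h + 1)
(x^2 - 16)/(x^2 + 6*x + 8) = (x - 4)/(x + 2)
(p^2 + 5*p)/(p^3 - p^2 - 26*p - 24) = p*(p + 5)/(p^3 - p^2 - 26*p - 24)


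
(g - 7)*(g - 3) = g^2 - 10*g + 21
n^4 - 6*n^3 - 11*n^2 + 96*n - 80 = (n - 5)*(n - 4)*(n - 1)*(n + 4)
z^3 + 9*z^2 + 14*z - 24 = (z - 1)*(z + 4)*(z + 6)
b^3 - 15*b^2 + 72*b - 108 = (b - 6)^2*(b - 3)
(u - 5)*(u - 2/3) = u^2 - 17*u/3 + 10/3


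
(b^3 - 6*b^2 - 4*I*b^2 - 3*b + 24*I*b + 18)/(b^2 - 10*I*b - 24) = (b^3 + b^2*(-6 - 4*I) + b*(-3 + 24*I) + 18)/(b^2 - 10*I*b - 24)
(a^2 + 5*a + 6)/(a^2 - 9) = (a + 2)/(a - 3)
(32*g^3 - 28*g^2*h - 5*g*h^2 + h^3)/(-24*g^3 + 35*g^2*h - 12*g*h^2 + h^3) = (-4*g - h)/(3*g - h)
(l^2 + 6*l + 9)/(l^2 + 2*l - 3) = (l + 3)/(l - 1)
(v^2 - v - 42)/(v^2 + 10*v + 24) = (v - 7)/(v + 4)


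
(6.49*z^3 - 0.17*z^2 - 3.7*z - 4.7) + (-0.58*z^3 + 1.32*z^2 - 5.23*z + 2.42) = 5.91*z^3 + 1.15*z^2 - 8.93*z - 2.28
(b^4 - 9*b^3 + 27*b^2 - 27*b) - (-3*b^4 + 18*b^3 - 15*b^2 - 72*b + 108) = 4*b^4 - 27*b^3 + 42*b^2 + 45*b - 108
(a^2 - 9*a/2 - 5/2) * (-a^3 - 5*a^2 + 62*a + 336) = -a^5 - a^4/2 + 87*a^3 + 139*a^2/2 - 1667*a - 840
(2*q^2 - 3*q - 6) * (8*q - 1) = 16*q^3 - 26*q^2 - 45*q + 6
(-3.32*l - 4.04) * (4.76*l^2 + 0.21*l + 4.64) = -15.8032*l^3 - 19.9276*l^2 - 16.2532*l - 18.7456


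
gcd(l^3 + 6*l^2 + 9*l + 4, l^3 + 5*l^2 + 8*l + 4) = l + 1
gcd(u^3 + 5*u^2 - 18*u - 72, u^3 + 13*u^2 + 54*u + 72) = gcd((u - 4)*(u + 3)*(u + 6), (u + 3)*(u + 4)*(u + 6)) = u^2 + 9*u + 18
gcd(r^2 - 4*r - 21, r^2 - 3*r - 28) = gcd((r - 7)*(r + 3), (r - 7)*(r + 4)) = r - 7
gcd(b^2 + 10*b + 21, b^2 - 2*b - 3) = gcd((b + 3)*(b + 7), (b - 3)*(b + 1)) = 1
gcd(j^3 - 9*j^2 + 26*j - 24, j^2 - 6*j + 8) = j^2 - 6*j + 8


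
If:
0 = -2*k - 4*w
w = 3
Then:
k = -6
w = 3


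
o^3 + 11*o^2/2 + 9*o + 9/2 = (o + 1)*(o + 3/2)*(o + 3)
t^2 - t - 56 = (t - 8)*(t + 7)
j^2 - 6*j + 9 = (j - 3)^2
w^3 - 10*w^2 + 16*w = w*(w - 8)*(w - 2)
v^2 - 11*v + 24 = (v - 8)*(v - 3)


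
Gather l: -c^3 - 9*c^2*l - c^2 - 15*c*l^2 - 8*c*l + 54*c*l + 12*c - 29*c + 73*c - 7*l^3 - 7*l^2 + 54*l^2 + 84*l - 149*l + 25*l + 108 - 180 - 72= -c^3 - c^2 + 56*c - 7*l^3 + l^2*(47 - 15*c) + l*(-9*c^2 + 46*c - 40) - 144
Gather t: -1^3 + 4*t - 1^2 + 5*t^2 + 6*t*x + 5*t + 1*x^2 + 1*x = 5*t^2 + t*(6*x + 9) + x^2 + x - 2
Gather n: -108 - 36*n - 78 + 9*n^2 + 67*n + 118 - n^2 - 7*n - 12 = 8*n^2 + 24*n - 80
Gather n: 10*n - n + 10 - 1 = 9*n + 9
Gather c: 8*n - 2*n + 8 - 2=6*n + 6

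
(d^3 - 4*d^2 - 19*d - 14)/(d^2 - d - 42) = (d^2 + 3*d + 2)/(d + 6)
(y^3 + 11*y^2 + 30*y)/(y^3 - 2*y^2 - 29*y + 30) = y*(y + 6)/(y^2 - 7*y + 6)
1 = 1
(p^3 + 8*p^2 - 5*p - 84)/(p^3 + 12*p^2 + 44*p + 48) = (p^2 + 4*p - 21)/(p^2 + 8*p + 12)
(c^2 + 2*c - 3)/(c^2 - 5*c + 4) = (c + 3)/(c - 4)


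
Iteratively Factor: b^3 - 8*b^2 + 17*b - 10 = (b - 1)*(b^2 - 7*b + 10) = (b - 5)*(b - 1)*(b - 2)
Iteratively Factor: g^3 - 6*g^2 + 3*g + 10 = (g + 1)*(g^2 - 7*g + 10) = (g - 5)*(g + 1)*(g - 2)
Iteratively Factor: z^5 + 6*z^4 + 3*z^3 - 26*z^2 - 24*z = (z - 2)*(z^4 + 8*z^3 + 19*z^2 + 12*z) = (z - 2)*(z + 1)*(z^3 + 7*z^2 + 12*z) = (z - 2)*(z + 1)*(z + 3)*(z^2 + 4*z) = (z - 2)*(z + 1)*(z + 3)*(z + 4)*(z)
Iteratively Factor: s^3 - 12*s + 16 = (s + 4)*(s^2 - 4*s + 4) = (s - 2)*(s + 4)*(s - 2)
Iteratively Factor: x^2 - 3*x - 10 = (x - 5)*(x + 2)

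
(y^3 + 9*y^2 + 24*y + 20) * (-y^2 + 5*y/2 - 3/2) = -y^5 - 13*y^4/2 - 3*y^3 + 53*y^2/2 + 14*y - 30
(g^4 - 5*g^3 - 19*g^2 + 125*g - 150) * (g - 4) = g^5 - 9*g^4 + g^3 + 201*g^2 - 650*g + 600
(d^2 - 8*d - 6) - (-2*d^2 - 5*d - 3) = 3*d^2 - 3*d - 3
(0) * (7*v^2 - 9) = 0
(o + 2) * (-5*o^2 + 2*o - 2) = -5*o^3 - 8*o^2 + 2*o - 4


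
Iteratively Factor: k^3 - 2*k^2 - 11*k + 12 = (k - 4)*(k^2 + 2*k - 3) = (k - 4)*(k + 3)*(k - 1)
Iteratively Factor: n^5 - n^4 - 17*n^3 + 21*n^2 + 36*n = (n + 1)*(n^4 - 2*n^3 - 15*n^2 + 36*n) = n*(n + 1)*(n^3 - 2*n^2 - 15*n + 36) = n*(n - 3)*(n + 1)*(n^2 + n - 12) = n*(n - 3)^2*(n + 1)*(n + 4)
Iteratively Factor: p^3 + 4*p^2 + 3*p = (p + 1)*(p^2 + 3*p) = (p + 1)*(p + 3)*(p)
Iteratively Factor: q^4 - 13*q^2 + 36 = (q - 2)*(q^3 + 2*q^2 - 9*q - 18) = (q - 2)*(q + 2)*(q^2 - 9) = (q - 2)*(q + 2)*(q + 3)*(q - 3)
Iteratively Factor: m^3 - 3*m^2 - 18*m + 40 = (m - 2)*(m^2 - m - 20) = (m - 5)*(m - 2)*(m + 4)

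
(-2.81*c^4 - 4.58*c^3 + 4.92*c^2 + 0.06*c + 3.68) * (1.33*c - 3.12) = -3.7373*c^5 + 2.6758*c^4 + 20.8332*c^3 - 15.2706*c^2 + 4.7072*c - 11.4816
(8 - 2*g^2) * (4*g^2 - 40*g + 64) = -8*g^4 + 80*g^3 - 96*g^2 - 320*g + 512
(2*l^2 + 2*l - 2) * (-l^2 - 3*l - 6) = -2*l^4 - 8*l^3 - 16*l^2 - 6*l + 12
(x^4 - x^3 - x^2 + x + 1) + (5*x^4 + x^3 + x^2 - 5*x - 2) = 6*x^4 - 4*x - 1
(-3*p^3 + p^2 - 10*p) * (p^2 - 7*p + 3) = -3*p^5 + 22*p^4 - 26*p^3 + 73*p^2 - 30*p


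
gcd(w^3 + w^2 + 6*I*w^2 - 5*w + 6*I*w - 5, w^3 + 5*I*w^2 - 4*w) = w + I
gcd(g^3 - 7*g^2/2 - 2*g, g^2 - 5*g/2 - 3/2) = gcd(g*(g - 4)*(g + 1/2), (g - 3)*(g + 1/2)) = g + 1/2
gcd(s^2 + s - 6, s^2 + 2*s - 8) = s - 2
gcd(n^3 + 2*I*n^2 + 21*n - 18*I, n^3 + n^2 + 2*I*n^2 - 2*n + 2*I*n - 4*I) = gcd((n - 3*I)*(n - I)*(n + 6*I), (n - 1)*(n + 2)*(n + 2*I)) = 1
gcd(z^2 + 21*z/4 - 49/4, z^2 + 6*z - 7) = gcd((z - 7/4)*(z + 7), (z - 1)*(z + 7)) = z + 7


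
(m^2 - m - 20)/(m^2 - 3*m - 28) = (m - 5)/(m - 7)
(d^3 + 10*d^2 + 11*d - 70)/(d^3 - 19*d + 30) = (d + 7)/(d - 3)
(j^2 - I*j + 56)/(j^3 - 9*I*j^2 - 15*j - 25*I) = (-j^2 + I*j - 56)/(-j^3 + 9*I*j^2 + 15*j + 25*I)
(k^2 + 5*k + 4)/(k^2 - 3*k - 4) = (k + 4)/(k - 4)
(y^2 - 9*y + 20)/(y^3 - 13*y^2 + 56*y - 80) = 1/(y - 4)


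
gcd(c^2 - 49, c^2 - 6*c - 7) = c - 7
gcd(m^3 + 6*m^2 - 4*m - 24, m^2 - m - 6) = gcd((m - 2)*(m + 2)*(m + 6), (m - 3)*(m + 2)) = m + 2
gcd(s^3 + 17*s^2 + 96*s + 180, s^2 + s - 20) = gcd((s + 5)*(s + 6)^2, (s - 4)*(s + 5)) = s + 5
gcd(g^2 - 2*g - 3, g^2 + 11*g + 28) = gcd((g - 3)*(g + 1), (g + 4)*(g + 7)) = 1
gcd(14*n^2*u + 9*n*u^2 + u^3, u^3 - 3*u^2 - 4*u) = u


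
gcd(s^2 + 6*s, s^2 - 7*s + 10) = 1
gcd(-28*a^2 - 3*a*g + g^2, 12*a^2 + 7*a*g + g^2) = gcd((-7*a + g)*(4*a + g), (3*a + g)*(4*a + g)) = 4*a + g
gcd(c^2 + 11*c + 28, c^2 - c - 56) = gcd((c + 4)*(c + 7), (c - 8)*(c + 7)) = c + 7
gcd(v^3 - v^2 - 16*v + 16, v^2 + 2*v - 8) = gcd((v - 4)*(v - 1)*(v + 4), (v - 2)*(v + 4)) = v + 4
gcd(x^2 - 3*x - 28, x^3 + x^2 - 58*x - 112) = 1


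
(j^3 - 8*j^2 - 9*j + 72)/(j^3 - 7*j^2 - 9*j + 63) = (j - 8)/(j - 7)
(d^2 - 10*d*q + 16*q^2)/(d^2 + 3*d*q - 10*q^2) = (d - 8*q)/(d + 5*q)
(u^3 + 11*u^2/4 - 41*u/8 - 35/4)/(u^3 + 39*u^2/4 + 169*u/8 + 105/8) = (2*u^2 + 3*u - 14)/(2*u^2 + 17*u + 21)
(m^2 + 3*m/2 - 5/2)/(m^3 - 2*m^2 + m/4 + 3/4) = 2*(2*m + 5)/(4*m^2 - 4*m - 3)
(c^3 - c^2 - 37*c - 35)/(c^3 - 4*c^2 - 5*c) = (c^2 - 2*c - 35)/(c*(c - 5))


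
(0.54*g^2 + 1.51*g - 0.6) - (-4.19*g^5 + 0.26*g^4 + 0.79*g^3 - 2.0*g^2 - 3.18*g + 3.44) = 4.19*g^5 - 0.26*g^4 - 0.79*g^3 + 2.54*g^2 + 4.69*g - 4.04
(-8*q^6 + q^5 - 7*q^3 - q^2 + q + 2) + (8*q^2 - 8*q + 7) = -8*q^6 + q^5 - 7*q^3 + 7*q^2 - 7*q + 9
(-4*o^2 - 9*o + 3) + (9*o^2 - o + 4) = 5*o^2 - 10*o + 7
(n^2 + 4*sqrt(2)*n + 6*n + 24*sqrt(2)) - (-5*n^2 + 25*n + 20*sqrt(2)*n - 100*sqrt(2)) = 6*n^2 - 16*sqrt(2)*n - 19*n + 124*sqrt(2)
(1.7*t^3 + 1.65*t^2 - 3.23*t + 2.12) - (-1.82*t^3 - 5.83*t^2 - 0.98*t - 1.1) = 3.52*t^3 + 7.48*t^2 - 2.25*t + 3.22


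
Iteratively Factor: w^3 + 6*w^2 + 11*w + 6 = (w + 3)*(w^2 + 3*w + 2) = (w + 2)*(w + 3)*(w + 1)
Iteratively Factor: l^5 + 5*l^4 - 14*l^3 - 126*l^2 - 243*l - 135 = (l + 1)*(l^4 + 4*l^3 - 18*l^2 - 108*l - 135) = (l + 1)*(l + 3)*(l^3 + l^2 - 21*l - 45) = (l - 5)*(l + 1)*(l + 3)*(l^2 + 6*l + 9) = (l - 5)*(l + 1)*(l + 3)^2*(l + 3)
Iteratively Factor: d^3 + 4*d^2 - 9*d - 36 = (d + 3)*(d^2 + d - 12) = (d + 3)*(d + 4)*(d - 3)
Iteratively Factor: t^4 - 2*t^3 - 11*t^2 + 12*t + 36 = (t + 2)*(t^3 - 4*t^2 - 3*t + 18) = (t - 3)*(t + 2)*(t^2 - t - 6) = (t - 3)*(t + 2)^2*(t - 3)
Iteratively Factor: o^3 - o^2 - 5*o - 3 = (o + 1)*(o^2 - 2*o - 3) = (o - 3)*(o + 1)*(o + 1)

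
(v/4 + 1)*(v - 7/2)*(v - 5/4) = v^3/4 - 3*v^2/16 - 117*v/32 + 35/8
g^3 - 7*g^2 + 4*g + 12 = (g - 6)*(g - 2)*(g + 1)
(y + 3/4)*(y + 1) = y^2 + 7*y/4 + 3/4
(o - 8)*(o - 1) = o^2 - 9*o + 8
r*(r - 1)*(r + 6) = r^3 + 5*r^2 - 6*r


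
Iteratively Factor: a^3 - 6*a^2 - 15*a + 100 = (a - 5)*(a^2 - a - 20) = (a - 5)^2*(a + 4)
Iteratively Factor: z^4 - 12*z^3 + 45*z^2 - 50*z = (z)*(z^3 - 12*z^2 + 45*z - 50) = z*(z - 2)*(z^2 - 10*z + 25) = z*(z - 5)*(z - 2)*(z - 5)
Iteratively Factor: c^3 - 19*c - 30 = (c + 2)*(c^2 - 2*c - 15) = (c + 2)*(c + 3)*(c - 5)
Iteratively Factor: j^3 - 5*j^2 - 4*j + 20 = (j - 5)*(j^2 - 4) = (j - 5)*(j - 2)*(j + 2)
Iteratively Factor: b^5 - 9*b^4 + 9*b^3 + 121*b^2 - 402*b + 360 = (b - 2)*(b^4 - 7*b^3 - 5*b^2 + 111*b - 180) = (b - 3)*(b - 2)*(b^3 - 4*b^2 - 17*b + 60) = (b - 3)*(b - 2)*(b + 4)*(b^2 - 8*b + 15) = (b - 3)^2*(b - 2)*(b + 4)*(b - 5)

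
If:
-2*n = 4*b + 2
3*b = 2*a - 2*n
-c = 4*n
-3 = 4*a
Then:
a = -3/4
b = -1/2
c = 0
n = 0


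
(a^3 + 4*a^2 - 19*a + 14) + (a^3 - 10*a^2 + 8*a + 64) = 2*a^3 - 6*a^2 - 11*a + 78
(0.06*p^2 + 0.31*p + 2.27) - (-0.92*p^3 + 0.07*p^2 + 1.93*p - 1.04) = 0.92*p^3 - 0.01*p^2 - 1.62*p + 3.31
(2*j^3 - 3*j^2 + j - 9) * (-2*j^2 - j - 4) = -4*j^5 + 4*j^4 - 7*j^3 + 29*j^2 + 5*j + 36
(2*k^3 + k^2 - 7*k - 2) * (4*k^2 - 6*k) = 8*k^5 - 8*k^4 - 34*k^3 + 34*k^2 + 12*k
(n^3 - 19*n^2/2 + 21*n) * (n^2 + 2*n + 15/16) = n^5 - 15*n^4/2 + 47*n^3/16 + 1059*n^2/32 + 315*n/16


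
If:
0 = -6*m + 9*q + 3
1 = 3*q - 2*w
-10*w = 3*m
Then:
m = 10/13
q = 7/39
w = -3/13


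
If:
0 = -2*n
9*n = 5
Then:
No Solution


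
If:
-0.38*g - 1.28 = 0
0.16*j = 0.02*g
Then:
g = -3.37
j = -0.42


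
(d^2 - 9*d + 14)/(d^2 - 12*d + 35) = (d - 2)/(d - 5)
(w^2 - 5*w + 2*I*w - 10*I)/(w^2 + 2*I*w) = (w - 5)/w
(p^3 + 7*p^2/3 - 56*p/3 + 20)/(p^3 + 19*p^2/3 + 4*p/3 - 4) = (3*p^2 - 11*p + 10)/(3*p^2 + p - 2)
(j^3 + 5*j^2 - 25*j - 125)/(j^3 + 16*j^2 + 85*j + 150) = (j - 5)/(j + 6)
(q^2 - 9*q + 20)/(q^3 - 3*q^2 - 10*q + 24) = (q - 5)/(q^2 + q - 6)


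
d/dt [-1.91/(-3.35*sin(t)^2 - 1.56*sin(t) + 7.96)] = -(12.797*sin(t) + 2.9796)*cos(t)/(3.35*sin(t)^2 + 1.56*sin(t) - 7.96)^2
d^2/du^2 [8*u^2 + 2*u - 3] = 16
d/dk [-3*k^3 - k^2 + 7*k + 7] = -9*k^2 - 2*k + 7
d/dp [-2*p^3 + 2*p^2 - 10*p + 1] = -6*p^2 + 4*p - 10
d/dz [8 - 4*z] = -4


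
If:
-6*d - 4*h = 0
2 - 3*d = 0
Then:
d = 2/3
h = -1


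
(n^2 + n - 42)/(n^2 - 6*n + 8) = (n^2 + n - 42)/(n^2 - 6*n + 8)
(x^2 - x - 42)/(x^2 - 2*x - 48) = (x - 7)/(x - 8)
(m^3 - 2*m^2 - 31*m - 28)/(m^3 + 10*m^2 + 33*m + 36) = (m^2 - 6*m - 7)/(m^2 + 6*m + 9)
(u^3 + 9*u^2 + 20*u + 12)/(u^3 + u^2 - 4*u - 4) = (u + 6)/(u - 2)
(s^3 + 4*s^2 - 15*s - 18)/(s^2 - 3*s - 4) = (s^2 + 3*s - 18)/(s - 4)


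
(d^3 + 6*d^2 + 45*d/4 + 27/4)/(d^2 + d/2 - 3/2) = (2*d^2 + 9*d + 9)/(2*(d - 1))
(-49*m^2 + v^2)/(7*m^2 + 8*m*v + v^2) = (-7*m + v)/(m + v)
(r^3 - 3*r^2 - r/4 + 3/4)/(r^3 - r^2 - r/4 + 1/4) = (r - 3)/(r - 1)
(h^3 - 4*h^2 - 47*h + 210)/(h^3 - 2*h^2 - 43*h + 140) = (h - 6)/(h - 4)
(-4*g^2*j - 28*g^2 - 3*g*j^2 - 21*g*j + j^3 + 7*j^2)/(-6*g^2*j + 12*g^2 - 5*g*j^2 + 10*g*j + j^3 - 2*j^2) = (4*g*j + 28*g - j^2 - 7*j)/(6*g*j - 12*g - j^2 + 2*j)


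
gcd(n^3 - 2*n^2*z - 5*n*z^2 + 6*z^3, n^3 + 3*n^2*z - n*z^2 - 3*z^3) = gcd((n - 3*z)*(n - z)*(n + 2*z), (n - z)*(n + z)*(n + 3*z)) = -n + z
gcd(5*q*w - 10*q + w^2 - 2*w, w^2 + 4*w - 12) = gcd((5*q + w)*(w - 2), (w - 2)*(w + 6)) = w - 2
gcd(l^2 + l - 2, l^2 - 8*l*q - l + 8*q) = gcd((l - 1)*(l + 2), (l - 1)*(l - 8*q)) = l - 1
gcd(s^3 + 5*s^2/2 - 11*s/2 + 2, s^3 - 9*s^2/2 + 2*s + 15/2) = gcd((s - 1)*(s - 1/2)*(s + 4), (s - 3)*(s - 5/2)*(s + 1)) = 1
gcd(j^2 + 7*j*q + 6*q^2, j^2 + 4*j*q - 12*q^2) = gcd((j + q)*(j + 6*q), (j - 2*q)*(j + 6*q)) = j + 6*q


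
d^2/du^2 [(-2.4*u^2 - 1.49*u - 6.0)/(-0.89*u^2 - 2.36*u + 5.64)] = (-7.721462*u^3 + 100.79784*u^2 + 120.489624*u + 319.421472)/(0.704969*u^6 + 5.608068*u^5 + 1.4685*u^4 - 57.93328*u^3 - 9.30599999999998*u^2 + 225.211968*u - 179.406144)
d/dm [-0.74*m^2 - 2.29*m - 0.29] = -1.48*m - 2.29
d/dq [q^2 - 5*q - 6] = 2*q - 5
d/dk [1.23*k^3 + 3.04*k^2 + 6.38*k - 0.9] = 3.69*k^2 + 6.08*k + 6.38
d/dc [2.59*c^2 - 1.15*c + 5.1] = 5.18*c - 1.15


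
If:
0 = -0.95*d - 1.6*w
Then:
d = -1.68421052631579*w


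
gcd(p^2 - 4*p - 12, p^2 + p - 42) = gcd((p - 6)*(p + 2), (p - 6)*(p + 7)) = p - 6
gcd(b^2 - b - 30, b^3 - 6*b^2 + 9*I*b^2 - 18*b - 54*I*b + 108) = b - 6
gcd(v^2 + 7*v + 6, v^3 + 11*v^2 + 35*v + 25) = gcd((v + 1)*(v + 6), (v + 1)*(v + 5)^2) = v + 1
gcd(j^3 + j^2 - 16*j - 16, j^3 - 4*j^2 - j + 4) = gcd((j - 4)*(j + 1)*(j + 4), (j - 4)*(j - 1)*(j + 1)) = j^2 - 3*j - 4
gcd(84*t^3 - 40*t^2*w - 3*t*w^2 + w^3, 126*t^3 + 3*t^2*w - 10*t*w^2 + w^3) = 7*t - w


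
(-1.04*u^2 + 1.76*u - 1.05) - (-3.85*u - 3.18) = -1.04*u^2 + 5.61*u + 2.13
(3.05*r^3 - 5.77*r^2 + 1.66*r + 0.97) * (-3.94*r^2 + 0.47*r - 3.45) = -12.017*r^5 + 24.1673*r^4 - 19.7748*r^3 + 16.8649*r^2 - 5.2711*r - 3.3465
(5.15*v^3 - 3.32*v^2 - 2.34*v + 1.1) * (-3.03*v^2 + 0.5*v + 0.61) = -15.6045*v^5 + 12.6346*v^4 + 8.5717*v^3 - 6.5282*v^2 - 0.8774*v + 0.671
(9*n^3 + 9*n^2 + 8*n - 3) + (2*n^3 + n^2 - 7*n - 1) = 11*n^3 + 10*n^2 + n - 4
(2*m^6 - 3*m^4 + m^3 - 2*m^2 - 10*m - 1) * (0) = 0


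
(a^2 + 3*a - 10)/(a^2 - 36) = (a^2 + 3*a - 10)/(a^2 - 36)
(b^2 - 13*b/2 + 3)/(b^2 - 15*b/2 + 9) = (2*b - 1)/(2*b - 3)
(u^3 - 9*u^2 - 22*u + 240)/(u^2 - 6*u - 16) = (u^2 - u - 30)/(u + 2)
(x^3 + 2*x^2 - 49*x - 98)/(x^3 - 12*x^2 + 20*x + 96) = (x^2 - 49)/(x^2 - 14*x + 48)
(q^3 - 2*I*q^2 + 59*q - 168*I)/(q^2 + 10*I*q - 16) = (q^2 - 10*I*q - 21)/(q + 2*I)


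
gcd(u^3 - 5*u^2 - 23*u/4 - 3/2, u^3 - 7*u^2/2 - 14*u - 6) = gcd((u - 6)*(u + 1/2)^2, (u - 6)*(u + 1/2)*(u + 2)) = u^2 - 11*u/2 - 3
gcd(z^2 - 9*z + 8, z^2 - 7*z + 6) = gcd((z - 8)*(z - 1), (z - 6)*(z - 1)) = z - 1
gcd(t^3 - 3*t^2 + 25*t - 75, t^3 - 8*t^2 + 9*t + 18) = t - 3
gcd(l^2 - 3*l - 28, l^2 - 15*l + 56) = l - 7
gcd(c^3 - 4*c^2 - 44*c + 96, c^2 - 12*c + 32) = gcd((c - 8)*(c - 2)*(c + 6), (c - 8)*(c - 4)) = c - 8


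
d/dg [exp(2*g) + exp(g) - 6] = (2*exp(g) + 1)*exp(g)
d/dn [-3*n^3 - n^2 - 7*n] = -9*n^2 - 2*n - 7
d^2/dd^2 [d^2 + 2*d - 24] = 2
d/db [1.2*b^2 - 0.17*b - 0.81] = 2.4*b - 0.17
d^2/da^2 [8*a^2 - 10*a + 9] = 16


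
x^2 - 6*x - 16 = (x - 8)*(x + 2)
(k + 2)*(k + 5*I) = k^2 + 2*k + 5*I*k + 10*I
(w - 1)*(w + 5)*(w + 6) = w^3 + 10*w^2 + 19*w - 30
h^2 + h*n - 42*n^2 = (h - 6*n)*(h + 7*n)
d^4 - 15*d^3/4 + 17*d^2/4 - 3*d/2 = d*(d - 2)*(d - 1)*(d - 3/4)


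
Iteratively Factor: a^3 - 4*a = (a - 2)*(a^2 + 2*a) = (a - 2)*(a + 2)*(a)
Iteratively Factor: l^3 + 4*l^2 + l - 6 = (l - 1)*(l^2 + 5*l + 6) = (l - 1)*(l + 2)*(l + 3)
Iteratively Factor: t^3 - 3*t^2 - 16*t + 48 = (t - 3)*(t^2 - 16) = (t - 4)*(t - 3)*(t + 4)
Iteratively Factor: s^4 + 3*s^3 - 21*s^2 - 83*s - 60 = (s + 1)*(s^3 + 2*s^2 - 23*s - 60) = (s + 1)*(s + 3)*(s^2 - s - 20) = (s + 1)*(s + 3)*(s + 4)*(s - 5)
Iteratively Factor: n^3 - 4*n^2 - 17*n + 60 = (n + 4)*(n^2 - 8*n + 15) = (n - 5)*(n + 4)*(n - 3)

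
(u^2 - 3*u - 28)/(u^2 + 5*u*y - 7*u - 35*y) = (u + 4)/(u + 5*y)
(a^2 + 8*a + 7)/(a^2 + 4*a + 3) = (a + 7)/(a + 3)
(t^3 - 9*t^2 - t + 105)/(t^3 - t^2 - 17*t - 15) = (t - 7)/(t + 1)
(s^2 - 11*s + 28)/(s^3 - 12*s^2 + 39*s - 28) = 1/(s - 1)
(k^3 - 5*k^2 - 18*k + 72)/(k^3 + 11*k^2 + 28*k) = (k^2 - 9*k + 18)/(k*(k + 7))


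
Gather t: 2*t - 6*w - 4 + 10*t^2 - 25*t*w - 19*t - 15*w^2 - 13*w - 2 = 10*t^2 + t*(-25*w - 17) - 15*w^2 - 19*w - 6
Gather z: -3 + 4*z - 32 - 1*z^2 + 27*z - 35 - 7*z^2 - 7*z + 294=-8*z^2 + 24*z + 224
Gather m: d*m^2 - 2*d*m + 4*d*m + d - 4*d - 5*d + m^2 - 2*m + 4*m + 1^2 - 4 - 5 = -8*d + m^2*(d + 1) + m*(2*d + 2) - 8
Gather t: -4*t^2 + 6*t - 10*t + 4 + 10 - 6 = -4*t^2 - 4*t + 8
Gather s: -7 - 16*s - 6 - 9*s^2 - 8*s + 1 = -9*s^2 - 24*s - 12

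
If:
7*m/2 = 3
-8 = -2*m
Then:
No Solution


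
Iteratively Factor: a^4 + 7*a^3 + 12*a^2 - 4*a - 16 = (a + 2)*(a^3 + 5*a^2 + 2*a - 8) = (a + 2)*(a + 4)*(a^2 + a - 2) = (a + 2)^2*(a + 4)*(a - 1)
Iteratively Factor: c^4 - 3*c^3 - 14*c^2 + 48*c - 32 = (c - 2)*(c^3 - c^2 - 16*c + 16) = (c - 2)*(c + 4)*(c^2 - 5*c + 4) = (c - 4)*(c - 2)*(c + 4)*(c - 1)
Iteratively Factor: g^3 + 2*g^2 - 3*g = (g - 1)*(g^2 + 3*g) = g*(g - 1)*(g + 3)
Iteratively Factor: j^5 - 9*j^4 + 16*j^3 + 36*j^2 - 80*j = (j - 5)*(j^4 - 4*j^3 - 4*j^2 + 16*j) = j*(j - 5)*(j^3 - 4*j^2 - 4*j + 16) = j*(j - 5)*(j - 2)*(j^2 - 2*j - 8) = j*(j - 5)*(j - 4)*(j - 2)*(j + 2)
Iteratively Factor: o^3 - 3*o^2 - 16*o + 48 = (o - 4)*(o^2 + o - 12) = (o - 4)*(o + 4)*(o - 3)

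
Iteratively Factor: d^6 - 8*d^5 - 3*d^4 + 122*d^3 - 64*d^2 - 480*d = (d - 4)*(d^5 - 4*d^4 - 19*d^3 + 46*d^2 + 120*d) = (d - 4)^2*(d^4 - 19*d^2 - 30*d) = (d - 5)*(d - 4)^2*(d^3 + 5*d^2 + 6*d) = d*(d - 5)*(d - 4)^2*(d^2 + 5*d + 6) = d*(d - 5)*(d - 4)^2*(d + 2)*(d + 3)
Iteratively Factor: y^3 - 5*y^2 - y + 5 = (y - 5)*(y^2 - 1) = (y - 5)*(y - 1)*(y + 1)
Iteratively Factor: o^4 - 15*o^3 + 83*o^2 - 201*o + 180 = (o - 3)*(o^3 - 12*o^2 + 47*o - 60) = (o - 5)*(o - 3)*(o^2 - 7*o + 12) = (o - 5)*(o - 3)^2*(o - 4)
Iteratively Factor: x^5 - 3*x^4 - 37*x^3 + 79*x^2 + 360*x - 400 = (x - 1)*(x^4 - 2*x^3 - 39*x^2 + 40*x + 400) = (x - 1)*(x + 4)*(x^3 - 6*x^2 - 15*x + 100) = (x - 5)*(x - 1)*(x + 4)*(x^2 - x - 20) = (x - 5)*(x - 1)*(x + 4)^2*(x - 5)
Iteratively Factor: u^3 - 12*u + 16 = (u - 2)*(u^2 + 2*u - 8) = (u - 2)^2*(u + 4)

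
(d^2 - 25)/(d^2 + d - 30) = (d + 5)/(d + 6)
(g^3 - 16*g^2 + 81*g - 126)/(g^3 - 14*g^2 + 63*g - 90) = (g - 7)/(g - 5)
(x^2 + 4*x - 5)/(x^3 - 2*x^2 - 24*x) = (-x^2 - 4*x + 5)/(x*(-x^2 + 2*x + 24))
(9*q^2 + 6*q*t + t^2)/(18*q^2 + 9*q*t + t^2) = (3*q + t)/(6*q + t)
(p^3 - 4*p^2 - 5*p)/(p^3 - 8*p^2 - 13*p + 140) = p*(p + 1)/(p^2 - 3*p - 28)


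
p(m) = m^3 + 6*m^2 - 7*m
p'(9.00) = 344.00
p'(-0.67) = -13.69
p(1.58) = 7.86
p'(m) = 3*m^2 + 12*m - 7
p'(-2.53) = -18.16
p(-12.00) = -780.00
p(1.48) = 6.02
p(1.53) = 6.92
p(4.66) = 198.87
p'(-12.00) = 281.00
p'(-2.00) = -19.00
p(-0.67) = 7.08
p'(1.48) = 17.33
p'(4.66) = 114.07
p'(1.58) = 19.45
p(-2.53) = 39.92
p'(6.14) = 179.78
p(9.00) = 1152.00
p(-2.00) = 30.00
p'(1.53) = 18.38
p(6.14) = 414.69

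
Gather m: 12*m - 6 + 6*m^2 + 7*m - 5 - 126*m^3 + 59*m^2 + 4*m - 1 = -126*m^3 + 65*m^2 + 23*m - 12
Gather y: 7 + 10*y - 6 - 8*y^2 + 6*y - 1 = -8*y^2 + 16*y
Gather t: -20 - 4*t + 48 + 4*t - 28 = 0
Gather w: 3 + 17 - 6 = 14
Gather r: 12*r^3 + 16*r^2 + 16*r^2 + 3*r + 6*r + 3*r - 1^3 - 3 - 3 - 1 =12*r^3 + 32*r^2 + 12*r - 8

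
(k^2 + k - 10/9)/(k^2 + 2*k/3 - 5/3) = (k - 2/3)/(k - 1)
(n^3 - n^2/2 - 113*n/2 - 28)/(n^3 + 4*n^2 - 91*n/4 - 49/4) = 2*(n - 8)/(2*n - 7)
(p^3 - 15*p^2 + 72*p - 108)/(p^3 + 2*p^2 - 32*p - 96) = (p^2 - 9*p + 18)/(p^2 + 8*p + 16)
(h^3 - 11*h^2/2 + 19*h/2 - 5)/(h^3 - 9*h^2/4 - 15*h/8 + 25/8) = 4*(h - 2)/(4*h + 5)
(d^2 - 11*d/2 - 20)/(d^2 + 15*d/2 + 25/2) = (d - 8)/(d + 5)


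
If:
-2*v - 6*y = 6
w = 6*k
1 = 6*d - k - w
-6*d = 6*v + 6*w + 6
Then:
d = 21*y/43 + 20/43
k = 18*y/43 + 11/43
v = -3*y - 3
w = 108*y/43 + 66/43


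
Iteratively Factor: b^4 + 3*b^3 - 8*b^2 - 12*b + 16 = (b - 1)*(b^3 + 4*b^2 - 4*b - 16) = (b - 2)*(b - 1)*(b^2 + 6*b + 8) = (b - 2)*(b - 1)*(b + 4)*(b + 2)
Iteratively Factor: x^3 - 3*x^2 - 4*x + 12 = (x + 2)*(x^2 - 5*x + 6) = (x - 3)*(x + 2)*(x - 2)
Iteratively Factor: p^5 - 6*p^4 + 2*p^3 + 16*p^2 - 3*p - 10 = (p + 1)*(p^4 - 7*p^3 + 9*p^2 + 7*p - 10) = (p + 1)^2*(p^3 - 8*p^2 + 17*p - 10) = (p - 5)*(p + 1)^2*(p^2 - 3*p + 2) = (p - 5)*(p - 1)*(p + 1)^2*(p - 2)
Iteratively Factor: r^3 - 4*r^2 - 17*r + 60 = (r + 4)*(r^2 - 8*r + 15) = (r - 3)*(r + 4)*(r - 5)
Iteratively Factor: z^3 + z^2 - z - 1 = (z + 1)*(z^2 - 1) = (z - 1)*(z + 1)*(z + 1)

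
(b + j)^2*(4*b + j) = 4*b^3 + 9*b^2*j + 6*b*j^2 + j^3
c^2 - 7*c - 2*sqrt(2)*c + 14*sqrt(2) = (c - 7)*(c - 2*sqrt(2))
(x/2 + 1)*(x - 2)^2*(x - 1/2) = x^4/2 - 5*x^3/4 - 3*x^2/2 + 5*x - 2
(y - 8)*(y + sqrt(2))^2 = y^3 - 8*y^2 + 2*sqrt(2)*y^2 - 16*sqrt(2)*y + 2*y - 16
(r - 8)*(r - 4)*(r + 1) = r^3 - 11*r^2 + 20*r + 32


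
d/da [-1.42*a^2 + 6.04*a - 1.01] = 6.04 - 2.84*a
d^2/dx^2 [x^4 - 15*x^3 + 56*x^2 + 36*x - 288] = 12*x^2 - 90*x + 112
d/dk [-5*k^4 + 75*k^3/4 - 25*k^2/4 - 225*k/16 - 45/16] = -20*k^3 + 225*k^2/4 - 25*k/2 - 225/16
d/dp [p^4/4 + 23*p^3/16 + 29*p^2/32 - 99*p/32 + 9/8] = p^3 + 69*p^2/16 + 29*p/16 - 99/32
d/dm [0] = 0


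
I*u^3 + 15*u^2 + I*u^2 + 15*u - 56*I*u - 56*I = (u - 8*I)*(u - 7*I)*(I*u + I)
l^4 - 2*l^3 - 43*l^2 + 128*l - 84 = (l - 6)*(l - 2)*(l - 1)*(l + 7)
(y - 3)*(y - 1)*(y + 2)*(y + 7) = y^4 + 5*y^3 - 19*y^2 - 29*y + 42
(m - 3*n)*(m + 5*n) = m^2 + 2*m*n - 15*n^2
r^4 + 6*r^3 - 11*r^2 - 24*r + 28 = (r - 2)*(r - 1)*(r + 2)*(r + 7)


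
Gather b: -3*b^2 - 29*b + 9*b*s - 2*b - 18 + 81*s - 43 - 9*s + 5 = -3*b^2 + b*(9*s - 31) + 72*s - 56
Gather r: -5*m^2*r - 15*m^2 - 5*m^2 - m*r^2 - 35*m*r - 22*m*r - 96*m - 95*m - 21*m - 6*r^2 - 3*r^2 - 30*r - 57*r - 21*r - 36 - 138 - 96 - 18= -20*m^2 - 212*m + r^2*(-m - 9) + r*(-5*m^2 - 57*m - 108) - 288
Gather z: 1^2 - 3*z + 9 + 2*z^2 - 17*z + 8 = 2*z^2 - 20*z + 18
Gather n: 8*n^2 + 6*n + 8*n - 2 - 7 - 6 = 8*n^2 + 14*n - 15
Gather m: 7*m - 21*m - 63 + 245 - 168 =14 - 14*m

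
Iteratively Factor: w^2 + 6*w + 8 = (w + 4)*(w + 2)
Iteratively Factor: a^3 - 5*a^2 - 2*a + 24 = (a - 4)*(a^2 - a - 6) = (a - 4)*(a + 2)*(a - 3)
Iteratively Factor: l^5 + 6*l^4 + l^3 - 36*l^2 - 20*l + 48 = (l - 2)*(l^4 + 8*l^3 + 17*l^2 - 2*l - 24) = (l - 2)*(l + 3)*(l^3 + 5*l^2 + 2*l - 8) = (l - 2)*(l - 1)*(l + 3)*(l^2 + 6*l + 8) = (l - 2)*(l - 1)*(l + 2)*(l + 3)*(l + 4)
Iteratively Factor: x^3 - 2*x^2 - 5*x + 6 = (x - 3)*(x^2 + x - 2) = (x - 3)*(x + 2)*(x - 1)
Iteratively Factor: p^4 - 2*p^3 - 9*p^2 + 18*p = (p + 3)*(p^3 - 5*p^2 + 6*p) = (p - 3)*(p + 3)*(p^2 - 2*p) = (p - 3)*(p - 2)*(p + 3)*(p)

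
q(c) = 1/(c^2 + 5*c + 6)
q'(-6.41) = 0.03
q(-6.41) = 0.07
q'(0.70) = -0.06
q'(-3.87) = 1.04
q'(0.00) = -0.14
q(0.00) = 0.17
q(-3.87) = 0.61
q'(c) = (-2*c - 5)/(c^2 + 5*c + 6)^2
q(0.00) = 0.17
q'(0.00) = -0.14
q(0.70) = 0.10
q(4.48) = 0.02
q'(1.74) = -0.03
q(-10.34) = 0.02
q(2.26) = 0.04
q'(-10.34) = 0.00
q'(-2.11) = -81.38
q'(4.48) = -0.01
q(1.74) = 0.06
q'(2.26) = -0.02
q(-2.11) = -10.21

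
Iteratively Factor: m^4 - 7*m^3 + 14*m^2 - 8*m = (m)*(m^3 - 7*m^2 + 14*m - 8) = m*(m - 4)*(m^2 - 3*m + 2) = m*(m - 4)*(m - 2)*(m - 1)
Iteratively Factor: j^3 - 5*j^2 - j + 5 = (j - 1)*(j^2 - 4*j - 5) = (j - 5)*(j - 1)*(j + 1)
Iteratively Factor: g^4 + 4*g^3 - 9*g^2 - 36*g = (g - 3)*(g^3 + 7*g^2 + 12*g) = (g - 3)*(g + 3)*(g^2 + 4*g) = g*(g - 3)*(g + 3)*(g + 4)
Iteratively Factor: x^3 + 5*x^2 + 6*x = (x)*(x^2 + 5*x + 6) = x*(x + 2)*(x + 3)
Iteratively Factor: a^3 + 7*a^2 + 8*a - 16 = (a + 4)*(a^2 + 3*a - 4) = (a + 4)^2*(a - 1)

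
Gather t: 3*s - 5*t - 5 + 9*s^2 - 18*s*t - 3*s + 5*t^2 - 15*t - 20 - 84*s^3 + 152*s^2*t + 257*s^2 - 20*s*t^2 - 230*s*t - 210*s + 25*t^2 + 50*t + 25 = -84*s^3 + 266*s^2 - 210*s + t^2*(30 - 20*s) + t*(152*s^2 - 248*s + 30)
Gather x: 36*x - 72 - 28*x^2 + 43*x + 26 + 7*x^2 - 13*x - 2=-21*x^2 + 66*x - 48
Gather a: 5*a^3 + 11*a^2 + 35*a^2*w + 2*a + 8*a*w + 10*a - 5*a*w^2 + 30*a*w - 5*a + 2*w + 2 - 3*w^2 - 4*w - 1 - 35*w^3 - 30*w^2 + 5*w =5*a^3 + a^2*(35*w + 11) + a*(-5*w^2 + 38*w + 7) - 35*w^3 - 33*w^2 + 3*w + 1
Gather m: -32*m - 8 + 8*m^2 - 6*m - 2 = 8*m^2 - 38*m - 10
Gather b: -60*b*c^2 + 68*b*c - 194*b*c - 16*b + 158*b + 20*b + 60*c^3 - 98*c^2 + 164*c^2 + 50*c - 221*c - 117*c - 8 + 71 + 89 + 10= b*(-60*c^2 - 126*c + 162) + 60*c^3 + 66*c^2 - 288*c + 162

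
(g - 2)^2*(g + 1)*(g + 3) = g^4 - 9*g^2 + 4*g + 12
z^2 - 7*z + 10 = (z - 5)*(z - 2)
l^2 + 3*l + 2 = (l + 1)*(l + 2)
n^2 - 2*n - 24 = (n - 6)*(n + 4)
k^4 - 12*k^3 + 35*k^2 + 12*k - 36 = (k - 6)^2*(k - 1)*(k + 1)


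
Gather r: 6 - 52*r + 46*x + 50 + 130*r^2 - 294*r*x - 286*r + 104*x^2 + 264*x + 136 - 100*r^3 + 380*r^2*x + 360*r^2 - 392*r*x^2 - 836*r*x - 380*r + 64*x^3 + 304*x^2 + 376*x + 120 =-100*r^3 + r^2*(380*x + 490) + r*(-392*x^2 - 1130*x - 718) + 64*x^3 + 408*x^2 + 686*x + 312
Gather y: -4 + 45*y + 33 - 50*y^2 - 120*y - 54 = -50*y^2 - 75*y - 25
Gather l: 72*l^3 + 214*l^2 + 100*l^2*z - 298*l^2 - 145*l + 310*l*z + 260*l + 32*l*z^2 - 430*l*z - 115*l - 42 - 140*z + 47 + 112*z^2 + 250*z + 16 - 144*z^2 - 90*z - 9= 72*l^3 + l^2*(100*z - 84) + l*(32*z^2 - 120*z) - 32*z^2 + 20*z + 12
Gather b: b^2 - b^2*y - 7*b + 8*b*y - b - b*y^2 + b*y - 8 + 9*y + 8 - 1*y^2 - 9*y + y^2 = b^2*(1 - y) + b*(-y^2 + 9*y - 8)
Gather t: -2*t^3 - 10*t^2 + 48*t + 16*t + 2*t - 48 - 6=-2*t^3 - 10*t^2 + 66*t - 54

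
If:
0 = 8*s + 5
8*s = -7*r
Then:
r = 5/7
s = -5/8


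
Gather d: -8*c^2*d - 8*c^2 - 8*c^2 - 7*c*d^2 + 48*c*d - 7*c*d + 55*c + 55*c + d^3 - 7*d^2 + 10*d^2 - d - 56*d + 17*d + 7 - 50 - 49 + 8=-16*c^2 + 110*c + d^3 + d^2*(3 - 7*c) + d*(-8*c^2 + 41*c - 40) - 84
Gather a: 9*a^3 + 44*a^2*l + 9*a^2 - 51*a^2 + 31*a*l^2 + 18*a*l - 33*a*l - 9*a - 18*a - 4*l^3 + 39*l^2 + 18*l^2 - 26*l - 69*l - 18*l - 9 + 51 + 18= 9*a^3 + a^2*(44*l - 42) + a*(31*l^2 - 15*l - 27) - 4*l^3 + 57*l^2 - 113*l + 60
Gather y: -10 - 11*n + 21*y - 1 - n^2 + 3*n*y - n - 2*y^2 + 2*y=-n^2 - 12*n - 2*y^2 + y*(3*n + 23) - 11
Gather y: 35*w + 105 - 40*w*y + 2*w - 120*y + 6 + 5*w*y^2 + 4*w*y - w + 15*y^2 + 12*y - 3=36*w + y^2*(5*w + 15) + y*(-36*w - 108) + 108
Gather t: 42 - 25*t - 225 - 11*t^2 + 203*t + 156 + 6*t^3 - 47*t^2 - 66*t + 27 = 6*t^3 - 58*t^2 + 112*t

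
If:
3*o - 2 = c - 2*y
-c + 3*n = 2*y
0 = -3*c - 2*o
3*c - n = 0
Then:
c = 4/5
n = 12/5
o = -6/5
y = 16/5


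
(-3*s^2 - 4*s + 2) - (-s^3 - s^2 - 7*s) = s^3 - 2*s^2 + 3*s + 2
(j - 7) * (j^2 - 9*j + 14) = j^3 - 16*j^2 + 77*j - 98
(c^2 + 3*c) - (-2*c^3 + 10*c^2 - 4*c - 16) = 2*c^3 - 9*c^2 + 7*c + 16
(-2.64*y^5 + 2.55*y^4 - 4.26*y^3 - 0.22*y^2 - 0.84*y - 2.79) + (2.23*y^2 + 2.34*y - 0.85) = -2.64*y^5 + 2.55*y^4 - 4.26*y^3 + 2.01*y^2 + 1.5*y - 3.64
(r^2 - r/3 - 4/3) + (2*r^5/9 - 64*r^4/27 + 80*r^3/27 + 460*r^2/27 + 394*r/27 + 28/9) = 2*r^5/9 - 64*r^4/27 + 80*r^3/27 + 487*r^2/27 + 385*r/27 + 16/9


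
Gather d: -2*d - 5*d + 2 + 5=7 - 7*d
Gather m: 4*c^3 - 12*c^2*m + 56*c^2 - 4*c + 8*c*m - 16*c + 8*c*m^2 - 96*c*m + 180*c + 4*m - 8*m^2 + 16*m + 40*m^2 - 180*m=4*c^3 + 56*c^2 + 160*c + m^2*(8*c + 32) + m*(-12*c^2 - 88*c - 160)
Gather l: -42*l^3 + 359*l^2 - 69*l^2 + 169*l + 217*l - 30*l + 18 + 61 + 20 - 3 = -42*l^3 + 290*l^2 + 356*l + 96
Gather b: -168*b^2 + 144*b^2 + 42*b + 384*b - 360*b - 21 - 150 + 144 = -24*b^2 + 66*b - 27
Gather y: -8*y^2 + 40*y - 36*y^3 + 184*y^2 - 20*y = -36*y^3 + 176*y^2 + 20*y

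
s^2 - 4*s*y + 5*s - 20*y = (s + 5)*(s - 4*y)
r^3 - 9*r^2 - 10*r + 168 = (r - 7)*(r - 6)*(r + 4)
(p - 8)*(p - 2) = p^2 - 10*p + 16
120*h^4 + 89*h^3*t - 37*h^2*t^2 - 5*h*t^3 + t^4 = (-8*h + t)*(-3*h + t)*(h + t)*(5*h + t)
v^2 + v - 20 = (v - 4)*(v + 5)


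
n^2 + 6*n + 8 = (n + 2)*(n + 4)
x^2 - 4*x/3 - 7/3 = (x - 7/3)*(x + 1)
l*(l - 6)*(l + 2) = l^3 - 4*l^2 - 12*l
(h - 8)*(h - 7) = h^2 - 15*h + 56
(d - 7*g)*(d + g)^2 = d^3 - 5*d^2*g - 13*d*g^2 - 7*g^3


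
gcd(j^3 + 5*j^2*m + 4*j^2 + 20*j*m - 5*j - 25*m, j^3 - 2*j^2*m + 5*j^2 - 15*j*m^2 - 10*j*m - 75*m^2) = j + 5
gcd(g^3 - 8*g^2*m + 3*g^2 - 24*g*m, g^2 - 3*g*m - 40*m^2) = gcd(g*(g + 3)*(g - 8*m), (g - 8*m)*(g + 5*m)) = g - 8*m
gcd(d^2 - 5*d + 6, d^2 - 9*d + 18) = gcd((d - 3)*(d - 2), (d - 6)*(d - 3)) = d - 3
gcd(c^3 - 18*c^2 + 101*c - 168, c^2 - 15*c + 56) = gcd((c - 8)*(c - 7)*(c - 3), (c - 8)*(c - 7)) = c^2 - 15*c + 56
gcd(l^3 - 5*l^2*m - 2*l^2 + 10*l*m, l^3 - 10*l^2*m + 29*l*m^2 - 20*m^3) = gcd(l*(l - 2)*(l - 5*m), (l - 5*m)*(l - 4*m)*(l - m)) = l - 5*m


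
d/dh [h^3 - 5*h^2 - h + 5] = 3*h^2 - 10*h - 1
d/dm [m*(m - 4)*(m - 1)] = 3*m^2 - 10*m + 4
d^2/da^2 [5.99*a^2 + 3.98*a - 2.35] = 11.9800000000000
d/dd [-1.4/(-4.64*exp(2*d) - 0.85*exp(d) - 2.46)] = (-12.992*exp(d) - 1.19)*exp(d)/(4.64*exp(2*d) + 0.85*exp(d) + 2.46)^2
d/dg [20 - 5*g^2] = -10*g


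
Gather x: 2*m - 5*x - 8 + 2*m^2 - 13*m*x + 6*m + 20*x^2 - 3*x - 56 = 2*m^2 + 8*m + 20*x^2 + x*(-13*m - 8) - 64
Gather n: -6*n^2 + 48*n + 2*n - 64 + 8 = -6*n^2 + 50*n - 56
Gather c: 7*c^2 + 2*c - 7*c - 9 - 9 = 7*c^2 - 5*c - 18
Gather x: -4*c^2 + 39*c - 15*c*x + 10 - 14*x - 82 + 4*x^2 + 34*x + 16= -4*c^2 + 39*c + 4*x^2 + x*(20 - 15*c) - 56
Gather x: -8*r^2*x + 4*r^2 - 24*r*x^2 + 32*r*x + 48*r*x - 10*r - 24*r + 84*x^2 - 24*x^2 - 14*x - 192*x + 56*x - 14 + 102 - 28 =4*r^2 - 34*r + x^2*(60 - 24*r) + x*(-8*r^2 + 80*r - 150) + 60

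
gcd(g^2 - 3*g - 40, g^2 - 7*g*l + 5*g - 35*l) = g + 5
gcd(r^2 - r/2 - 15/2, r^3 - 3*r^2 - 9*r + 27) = r - 3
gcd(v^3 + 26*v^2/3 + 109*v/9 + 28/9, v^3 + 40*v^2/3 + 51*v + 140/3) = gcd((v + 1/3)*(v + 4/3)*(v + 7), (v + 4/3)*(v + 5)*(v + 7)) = v^2 + 25*v/3 + 28/3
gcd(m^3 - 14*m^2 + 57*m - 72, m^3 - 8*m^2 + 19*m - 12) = m - 3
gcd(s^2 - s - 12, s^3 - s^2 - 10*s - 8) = s - 4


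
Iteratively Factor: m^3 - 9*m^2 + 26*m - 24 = (m - 3)*(m^2 - 6*m + 8) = (m - 4)*(m - 3)*(m - 2)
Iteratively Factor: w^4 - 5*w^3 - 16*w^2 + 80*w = (w)*(w^3 - 5*w^2 - 16*w + 80) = w*(w - 5)*(w^2 - 16) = w*(w - 5)*(w + 4)*(w - 4)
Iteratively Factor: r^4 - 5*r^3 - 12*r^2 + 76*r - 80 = (r + 4)*(r^3 - 9*r^2 + 24*r - 20) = (r - 2)*(r + 4)*(r^2 - 7*r + 10) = (r - 2)^2*(r + 4)*(r - 5)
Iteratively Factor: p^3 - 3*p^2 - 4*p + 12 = (p - 2)*(p^2 - p - 6) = (p - 2)*(p + 2)*(p - 3)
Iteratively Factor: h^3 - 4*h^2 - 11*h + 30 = (h + 3)*(h^2 - 7*h + 10) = (h - 5)*(h + 3)*(h - 2)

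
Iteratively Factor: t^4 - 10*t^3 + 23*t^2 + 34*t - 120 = (t - 5)*(t^3 - 5*t^2 - 2*t + 24) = (t - 5)*(t - 3)*(t^2 - 2*t - 8) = (t - 5)*(t - 4)*(t - 3)*(t + 2)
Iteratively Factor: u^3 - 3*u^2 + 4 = (u - 2)*(u^2 - u - 2) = (u - 2)^2*(u + 1)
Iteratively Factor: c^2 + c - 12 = (c + 4)*(c - 3)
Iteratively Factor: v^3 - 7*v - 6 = (v - 3)*(v^2 + 3*v + 2) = (v - 3)*(v + 1)*(v + 2)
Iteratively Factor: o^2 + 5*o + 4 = (o + 4)*(o + 1)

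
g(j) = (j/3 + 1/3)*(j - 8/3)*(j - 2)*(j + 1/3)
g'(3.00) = 6.74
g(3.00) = 1.48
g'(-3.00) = -63.04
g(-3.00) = 50.37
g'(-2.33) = -32.25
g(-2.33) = 19.15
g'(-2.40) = -34.89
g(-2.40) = 21.50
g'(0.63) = 0.63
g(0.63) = 1.46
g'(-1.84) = -17.06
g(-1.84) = 7.30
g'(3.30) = 12.25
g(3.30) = 4.29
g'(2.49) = 0.85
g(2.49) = -0.28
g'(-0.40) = 1.38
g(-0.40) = -0.10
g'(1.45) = -1.63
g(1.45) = 0.97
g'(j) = (j/3 + 1/3)*(j - 8/3)*(j - 2) + (j/3 + 1/3)*(j - 8/3)*(j + 1/3) + (j/3 + 1/3)*(j - 2)*(j + 1/3) + (j - 8/3)*(j - 2)*(j + 1/3)/3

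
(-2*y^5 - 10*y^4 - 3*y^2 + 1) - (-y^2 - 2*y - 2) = -2*y^5 - 10*y^4 - 2*y^2 + 2*y + 3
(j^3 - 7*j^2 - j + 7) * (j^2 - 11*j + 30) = j^5 - 18*j^4 + 106*j^3 - 192*j^2 - 107*j + 210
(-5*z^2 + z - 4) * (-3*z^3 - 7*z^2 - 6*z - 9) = 15*z^5 + 32*z^4 + 35*z^3 + 67*z^2 + 15*z + 36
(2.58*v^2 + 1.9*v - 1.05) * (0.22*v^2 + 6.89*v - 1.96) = 0.5676*v^4 + 18.1942*v^3 + 7.8032*v^2 - 10.9585*v + 2.058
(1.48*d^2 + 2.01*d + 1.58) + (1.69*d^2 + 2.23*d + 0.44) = 3.17*d^2 + 4.24*d + 2.02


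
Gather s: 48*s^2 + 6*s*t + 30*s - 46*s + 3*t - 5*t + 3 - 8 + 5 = 48*s^2 + s*(6*t - 16) - 2*t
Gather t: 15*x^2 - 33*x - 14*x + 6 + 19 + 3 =15*x^2 - 47*x + 28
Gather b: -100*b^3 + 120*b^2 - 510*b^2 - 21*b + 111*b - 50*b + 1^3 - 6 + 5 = -100*b^3 - 390*b^2 + 40*b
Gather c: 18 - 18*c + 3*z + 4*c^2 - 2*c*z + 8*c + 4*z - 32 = 4*c^2 + c*(-2*z - 10) + 7*z - 14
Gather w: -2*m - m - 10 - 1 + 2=-3*m - 9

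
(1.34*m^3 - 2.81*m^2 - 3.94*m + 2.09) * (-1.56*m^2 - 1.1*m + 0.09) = -2.0904*m^5 + 2.9096*m^4 + 9.358*m^3 + 0.8207*m^2 - 2.6536*m + 0.1881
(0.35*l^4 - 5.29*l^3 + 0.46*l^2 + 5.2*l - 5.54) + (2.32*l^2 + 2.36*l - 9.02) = 0.35*l^4 - 5.29*l^3 + 2.78*l^2 + 7.56*l - 14.56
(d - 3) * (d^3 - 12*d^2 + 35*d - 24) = d^4 - 15*d^3 + 71*d^2 - 129*d + 72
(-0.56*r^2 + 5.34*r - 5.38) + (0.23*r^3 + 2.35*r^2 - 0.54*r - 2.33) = 0.23*r^3 + 1.79*r^2 + 4.8*r - 7.71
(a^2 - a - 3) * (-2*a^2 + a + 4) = -2*a^4 + 3*a^3 + 9*a^2 - 7*a - 12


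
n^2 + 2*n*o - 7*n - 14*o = (n - 7)*(n + 2*o)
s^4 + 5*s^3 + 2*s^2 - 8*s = s*(s - 1)*(s + 2)*(s + 4)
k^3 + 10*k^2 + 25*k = k*(k + 5)^2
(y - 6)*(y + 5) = y^2 - y - 30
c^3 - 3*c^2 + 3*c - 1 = (c - 1)^3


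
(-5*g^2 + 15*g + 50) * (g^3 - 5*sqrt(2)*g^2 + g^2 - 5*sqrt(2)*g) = -5*g^5 + 10*g^4 + 25*sqrt(2)*g^4 - 50*sqrt(2)*g^3 + 65*g^3 - 325*sqrt(2)*g^2 + 50*g^2 - 250*sqrt(2)*g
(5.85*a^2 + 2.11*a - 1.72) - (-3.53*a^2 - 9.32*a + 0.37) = 9.38*a^2 + 11.43*a - 2.09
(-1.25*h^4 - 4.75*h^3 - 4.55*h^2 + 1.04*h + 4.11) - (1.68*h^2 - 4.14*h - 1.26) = -1.25*h^4 - 4.75*h^3 - 6.23*h^2 + 5.18*h + 5.37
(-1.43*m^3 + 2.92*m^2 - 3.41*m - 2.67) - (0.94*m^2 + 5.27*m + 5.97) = -1.43*m^3 + 1.98*m^2 - 8.68*m - 8.64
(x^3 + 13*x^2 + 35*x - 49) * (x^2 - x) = x^5 + 12*x^4 + 22*x^3 - 84*x^2 + 49*x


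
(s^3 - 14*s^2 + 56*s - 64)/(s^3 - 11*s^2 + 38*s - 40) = (s - 8)/(s - 5)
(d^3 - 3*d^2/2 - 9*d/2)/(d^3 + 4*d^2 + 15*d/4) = 2*(d - 3)/(2*d + 5)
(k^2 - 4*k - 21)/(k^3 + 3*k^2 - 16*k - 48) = (k - 7)/(k^2 - 16)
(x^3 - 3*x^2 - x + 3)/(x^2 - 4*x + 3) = x + 1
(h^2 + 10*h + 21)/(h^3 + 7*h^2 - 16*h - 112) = (h + 3)/(h^2 - 16)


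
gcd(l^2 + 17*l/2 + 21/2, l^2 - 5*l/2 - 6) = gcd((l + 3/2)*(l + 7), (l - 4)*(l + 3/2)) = l + 3/2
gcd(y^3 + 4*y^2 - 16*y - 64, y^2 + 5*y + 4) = y + 4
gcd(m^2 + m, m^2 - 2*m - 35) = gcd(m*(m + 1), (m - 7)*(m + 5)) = 1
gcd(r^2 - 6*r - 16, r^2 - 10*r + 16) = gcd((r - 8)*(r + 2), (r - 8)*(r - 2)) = r - 8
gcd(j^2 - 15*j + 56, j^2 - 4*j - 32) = j - 8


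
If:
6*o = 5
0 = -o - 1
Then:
No Solution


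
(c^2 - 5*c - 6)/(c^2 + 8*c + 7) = (c - 6)/(c + 7)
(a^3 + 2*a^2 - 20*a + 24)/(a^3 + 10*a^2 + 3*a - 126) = (a^2 - 4*a + 4)/(a^2 + 4*a - 21)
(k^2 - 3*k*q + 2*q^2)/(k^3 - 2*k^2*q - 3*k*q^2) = (-k^2 + 3*k*q - 2*q^2)/(k*(-k^2 + 2*k*q + 3*q^2))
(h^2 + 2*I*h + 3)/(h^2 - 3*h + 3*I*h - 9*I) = (h - I)/(h - 3)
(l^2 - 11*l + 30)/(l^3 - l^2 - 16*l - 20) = (l - 6)/(l^2 + 4*l + 4)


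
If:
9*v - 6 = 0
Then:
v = 2/3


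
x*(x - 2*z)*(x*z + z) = x^3*z - 2*x^2*z^2 + x^2*z - 2*x*z^2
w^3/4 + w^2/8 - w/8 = w*(w/4 + 1/4)*(w - 1/2)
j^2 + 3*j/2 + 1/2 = (j + 1/2)*(j + 1)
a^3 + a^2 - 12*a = a*(a - 3)*(a + 4)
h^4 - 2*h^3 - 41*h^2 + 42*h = h*(h - 7)*(h - 1)*(h + 6)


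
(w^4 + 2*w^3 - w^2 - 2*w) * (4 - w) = -w^5 + 2*w^4 + 9*w^3 - 2*w^2 - 8*w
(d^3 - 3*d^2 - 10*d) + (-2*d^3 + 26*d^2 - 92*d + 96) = -d^3 + 23*d^2 - 102*d + 96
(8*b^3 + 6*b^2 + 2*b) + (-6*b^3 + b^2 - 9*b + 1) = 2*b^3 + 7*b^2 - 7*b + 1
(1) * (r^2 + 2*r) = r^2 + 2*r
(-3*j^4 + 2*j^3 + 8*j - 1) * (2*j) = -6*j^5 + 4*j^4 + 16*j^2 - 2*j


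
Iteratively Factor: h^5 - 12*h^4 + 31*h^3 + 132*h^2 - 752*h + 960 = (h + 4)*(h^4 - 16*h^3 + 95*h^2 - 248*h + 240) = (h - 5)*(h + 4)*(h^3 - 11*h^2 + 40*h - 48) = (h - 5)*(h - 4)*(h + 4)*(h^2 - 7*h + 12) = (h - 5)*(h - 4)^2*(h + 4)*(h - 3)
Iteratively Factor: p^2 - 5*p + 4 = (p - 4)*(p - 1)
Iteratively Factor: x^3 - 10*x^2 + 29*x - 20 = (x - 5)*(x^2 - 5*x + 4) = (x - 5)*(x - 4)*(x - 1)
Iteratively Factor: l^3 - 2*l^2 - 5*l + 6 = (l - 1)*(l^2 - l - 6) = (l - 3)*(l - 1)*(l + 2)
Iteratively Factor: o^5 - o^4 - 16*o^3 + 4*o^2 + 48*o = (o - 4)*(o^4 + 3*o^3 - 4*o^2 - 12*o) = (o - 4)*(o + 2)*(o^3 + o^2 - 6*o) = (o - 4)*(o - 2)*(o + 2)*(o^2 + 3*o) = (o - 4)*(o - 2)*(o + 2)*(o + 3)*(o)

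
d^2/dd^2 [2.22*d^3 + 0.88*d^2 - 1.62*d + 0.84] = 13.32*d + 1.76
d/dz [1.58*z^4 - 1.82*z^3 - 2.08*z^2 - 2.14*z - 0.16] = 6.32*z^3 - 5.46*z^2 - 4.16*z - 2.14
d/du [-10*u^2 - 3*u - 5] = -20*u - 3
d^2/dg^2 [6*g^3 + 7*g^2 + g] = 36*g + 14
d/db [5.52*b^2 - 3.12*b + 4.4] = 11.04*b - 3.12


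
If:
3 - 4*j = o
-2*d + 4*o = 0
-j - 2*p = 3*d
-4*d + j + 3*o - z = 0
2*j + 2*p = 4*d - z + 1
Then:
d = 2/39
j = 29/39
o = 1/39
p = -35/78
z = 8/13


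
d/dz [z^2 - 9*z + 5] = 2*z - 9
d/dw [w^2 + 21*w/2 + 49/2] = 2*w + 21/2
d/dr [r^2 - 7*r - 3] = 2*r - 7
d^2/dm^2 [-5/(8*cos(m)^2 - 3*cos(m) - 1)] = 5*(-256*sin(m)^4 + 169*sin(m)^2 - 87*cos(m) + 18*cos(3*m) + 121)/(8*sin(m)^2 + 3*cos(m) - 7)^3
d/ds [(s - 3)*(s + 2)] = 2*s - 1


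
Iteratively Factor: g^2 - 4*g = (g)*(g - 4)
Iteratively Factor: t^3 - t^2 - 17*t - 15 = (t + 3)*(t^2 - 4*t - 5) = (t - 5)*(t + 3)*(t + 1)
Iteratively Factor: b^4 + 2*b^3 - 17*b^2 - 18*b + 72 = (b + 4)*(b^3 - 2*b^2 - 9*b + 18) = (b + 3)*(b + 4)*(b^2 - 5*b + 6) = (b - 3)*(b + 3)*(b + 4)*(b - 2)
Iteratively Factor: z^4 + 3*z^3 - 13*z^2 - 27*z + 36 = (z + 3)*(z^3 - 13*z + 12) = (z - 3)*(z + 3)*(z^2 + 3*z - 4) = (z - 3)*(z - 1)*(z + 3)*(z + 4)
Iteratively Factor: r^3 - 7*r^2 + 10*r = (r)*(r^2 - 7*r + 10) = r*(r - 2)*(r - 5)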